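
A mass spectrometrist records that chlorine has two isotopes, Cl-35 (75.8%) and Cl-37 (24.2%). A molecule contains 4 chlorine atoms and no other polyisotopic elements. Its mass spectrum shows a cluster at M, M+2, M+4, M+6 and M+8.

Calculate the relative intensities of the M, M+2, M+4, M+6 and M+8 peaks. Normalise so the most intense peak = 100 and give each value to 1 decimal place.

78.3 : 100.0 : 47.9 : 10.2 : 0.8

The 4 Cl atoms are independent, so intensities follow the terms of (0.758 + 0.242)^4.
P(M) = 0.758^4 = 0.330124
P(M+2) = 4 × 0.758^3 × 0.242^1 = 0.421583
P(M+4) = 6 × 0.758^2 × 0.242^2 = 0.201893
P(M+6) = 4 × 0.758^1 × 0.242^3 = 0.042971
P(M+8) = 0.242^4 = 0.003430
The M+2 peak is largest (0.421583); scaling to 100 gives 78.3 : 100.0 : 47.9 : 10.2 : 0.8.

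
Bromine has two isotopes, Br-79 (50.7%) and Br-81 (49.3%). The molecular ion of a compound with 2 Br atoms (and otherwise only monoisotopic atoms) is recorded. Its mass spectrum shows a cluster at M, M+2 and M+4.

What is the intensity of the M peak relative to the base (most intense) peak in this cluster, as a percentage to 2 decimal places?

Binomial terms of (0.507 + 0.493)^2: M 0.2570, M+2 0.4999, M+4 0.2430 → M+2 is the base peak.
P(M+2) = C(2,1) × 0.507^1 × 0.493^1 = 2 × 0.5070 × 0.4930 = 0.499902 (base)
P(M) = C(2,0) × 0.507^2 × 0.493^0 = 1 × 0.257049 × 1.0000 = 0.257049
Relative intensity = 0.257049 / 0.499902 × 100 = 51.42

51.42%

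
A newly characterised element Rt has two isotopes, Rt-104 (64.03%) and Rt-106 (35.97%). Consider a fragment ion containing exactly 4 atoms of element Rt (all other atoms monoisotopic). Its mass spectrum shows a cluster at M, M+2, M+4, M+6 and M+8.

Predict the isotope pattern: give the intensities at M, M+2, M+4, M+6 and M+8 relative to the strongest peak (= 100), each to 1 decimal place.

44.5 : 100.0 : 84.3 : 31.6 : 4.4

The 4 Rt atoms are independent, so intensities follow the terms of (0.6403 + 0.3597)^4.
P(M) = 0.6403^4 = 0.168087
P(M+2) = 4 × 0.6403^3 × 0.3597^1 = 0.377703
P(M+4) = 6 × 0.6403^2 × 0.3597^2 = 0.318273
P(M+6) = 4 × 0.6403^1 × 0.3597^3 = 0.119197
P(M+8) = 0.3597^4 = 0.016740
The M+2 peak is largest (0.377703); scaling to 100 gives 44.5 : 100.0 : 84.3 : 31.6 : 4.4.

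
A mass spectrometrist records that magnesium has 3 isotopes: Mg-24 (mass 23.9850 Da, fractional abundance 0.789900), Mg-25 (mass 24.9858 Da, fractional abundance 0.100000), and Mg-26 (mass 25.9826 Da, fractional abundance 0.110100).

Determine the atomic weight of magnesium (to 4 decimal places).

Ar = Σ fᵢ·mᵢ = 0.789900 × 23.9850 + 0.100000 × 24.9858 + 0.110100 × 25.9826
= 18.94575 + 2.49858 + 2.86068 = 24.30501 Da

24.3050 Da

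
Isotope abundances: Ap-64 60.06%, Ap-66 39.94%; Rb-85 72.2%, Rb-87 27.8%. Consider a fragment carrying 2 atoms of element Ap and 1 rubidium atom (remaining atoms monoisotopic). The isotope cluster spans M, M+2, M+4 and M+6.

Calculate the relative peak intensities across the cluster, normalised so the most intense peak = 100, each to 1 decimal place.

Element Ap pattern (n=2): 0.36072036 : 0.47975928 : 0.15952036
Rubidium pattern (n=1): 0.7220 : 0.2780
Convolve the two distributions (both contribute in 2-u steps):
  M: 0.36072036×0.7220 = 0.260440
  M+2: 0.36072036×0.2780 + 0.47975928×0.7220 = 0.446666
  M+4: 0.47975928×0.2780 + 0.15952036×0.7220 = 0.248547
  M+6: 0.15952036×0.2780 = 0.044347
Scale to base peak (0.446666) = 100: 58.3 : 100.0 : 55.6 : 9.9

58.3 : 100.0 : 55.6 : 9.9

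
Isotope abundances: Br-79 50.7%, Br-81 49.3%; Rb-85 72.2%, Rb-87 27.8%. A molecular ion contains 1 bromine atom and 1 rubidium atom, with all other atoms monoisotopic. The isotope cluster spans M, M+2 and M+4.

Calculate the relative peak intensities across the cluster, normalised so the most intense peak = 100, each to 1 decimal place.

73.7 : 100.0 : 27.6

Bromine pattern (n=1): 0.5070 : 0.4930
Rubidium pattern (n=1): 0.7220 : 0.2780
Convolve the two distributions (both contribute in 2-u steps):
  M: 0.5070×0.7220 = 0.366054
  M+2: 0.5070×0.2780 + 0.4930×0.7220 = 0.496892
  M+4: 0.4930×0.2780 = 0.137054
Scale to base peak (0.496892) = 100: 73.7 : 100.0 : 27.6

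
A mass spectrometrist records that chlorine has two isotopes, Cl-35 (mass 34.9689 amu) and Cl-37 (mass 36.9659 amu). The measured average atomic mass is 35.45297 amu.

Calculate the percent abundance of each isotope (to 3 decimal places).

Let x be the fractional abundance of Cl-35; then Cl-37 has abundance 1 − x.
34.9689·x + 36.9659·(1 − x) = 35.45297
(34.9689 − 36.9659)·x = 35.45297 − 36.9659
x = -1.51293 / -1.9970 = 0.75760 → 75.760% Cl-35, 24.240% Cl-37.

Cl-35: 75.760%, Cl-37: 24.240%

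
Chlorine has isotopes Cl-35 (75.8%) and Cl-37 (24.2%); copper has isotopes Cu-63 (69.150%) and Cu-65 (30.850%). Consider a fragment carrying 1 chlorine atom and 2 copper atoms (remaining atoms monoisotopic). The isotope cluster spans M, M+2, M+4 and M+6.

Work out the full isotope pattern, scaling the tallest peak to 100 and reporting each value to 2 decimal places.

Chlorine pattern (n=1): 0.7580 : 0.2420
Copper pattern (n=2): 0.47817225 : 0.4266555 : 0.09517225
Convolve the two distributions (both contribute in 2-u steps):
  M: 0.7580×0.47817225 = 0.362455
  M+2: 0.7580×0.4266555 + 0.2420×0.47817225 = 0.439123
  M+4: 0.7580×0.09517225 + 0.2420×0.4266555 = 0.175391
  M+6: 0.2420×0.09517225 = 0.023032
Scale to base peak (0.439123) = 100: 82.54 : 100.00 : 39.94 : 5.24

82.54 : 100.00 : 39.94 : 5.24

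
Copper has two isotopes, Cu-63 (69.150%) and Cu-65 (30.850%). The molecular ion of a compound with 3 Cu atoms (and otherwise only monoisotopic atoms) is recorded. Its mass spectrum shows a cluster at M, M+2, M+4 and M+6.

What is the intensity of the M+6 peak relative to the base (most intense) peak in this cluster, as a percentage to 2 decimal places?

(0.69150 + 0.30850)^3 gives M 0.3307, M+2 0.4425, M+4 0.1974, M+6 0.0294; the largest is M+2.
P(M+2) = C(3,1) × 0.69150^2 × 0.30850^1 = 3 × 0.47817225 × 0.3085 = 0.442548 (base)
P(M+6) = C(3,3) × 0.69150^0 × 0.30850^3 = 1 × 1.0000 × 0.02936064 = 0.029361
Relative intensity = 0.029361 / 0.442548 × 100 = 6.63

6.63%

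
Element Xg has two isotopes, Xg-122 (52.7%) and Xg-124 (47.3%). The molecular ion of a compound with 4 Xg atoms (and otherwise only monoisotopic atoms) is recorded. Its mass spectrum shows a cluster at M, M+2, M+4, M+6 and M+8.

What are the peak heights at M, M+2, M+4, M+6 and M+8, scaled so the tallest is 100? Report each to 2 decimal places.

20.69 : 74.28 : 100.00 : 59.84 : 13.43

The 4 Xg atoms are independent, so intensities follow the terms of (0.527 + 0.473)^4.
P(M) = 0.527^4 = 0.077133
P(M+2) = 4 × 0.527^3 × 0.473^1 = 0.276919
P(M+4) = 6 × 0.527^2 × 0.473^2 = 0.372816
P(M+6) = 4 × 0.527^1 × 0.473^3 = 0.223077
P(M+8) = 0.473^4 = 0.050055
The M+4 peak is largest (0.372816); scaling to 100 gives 20.69 : 74.28 : 100.00 : 59.84 : 13.43.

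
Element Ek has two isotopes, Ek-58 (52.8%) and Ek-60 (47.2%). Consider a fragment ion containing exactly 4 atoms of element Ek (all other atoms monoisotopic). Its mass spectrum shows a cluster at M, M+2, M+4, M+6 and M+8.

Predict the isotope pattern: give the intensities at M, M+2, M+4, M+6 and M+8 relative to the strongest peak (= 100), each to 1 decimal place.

20.9 : 74.6 : 100.0 : 59.6 : 13.3

Expanding (0.528 + 0.472)^4:
P(M) = 0.528^4 = 0.077721
P(M+2) = 4 × 0.528^3 × 0.472^1 = 0.277910
P(M+4) = 6 × 0.528^2 × 0.472^2 = 0.372652
P(M+6) = 4 × 0.528^1 × 0.472^3 = 0.222085
P(M+8) = 0.472^4 = 0.049633
The M+4 peak is largest (0.372652); scaling to 100 gives 20.9 : 74.6 : 100.0 : 59.6 : 13.3.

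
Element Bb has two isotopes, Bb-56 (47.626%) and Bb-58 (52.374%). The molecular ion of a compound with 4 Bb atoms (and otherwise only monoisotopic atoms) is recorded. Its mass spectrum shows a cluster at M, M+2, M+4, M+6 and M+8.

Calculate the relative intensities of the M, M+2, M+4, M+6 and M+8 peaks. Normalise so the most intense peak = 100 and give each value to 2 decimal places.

Each Bb atom is independently Bb-56 (p = 0.47626) or Bb-58 (q = 0.52374); the cluster is the binomial expansion (p + q)^4.
P(M) = 0.47626^4 = 0.051449
P(M+2) = 4 × 0.47626^3 × 0.52374^1 = 0.226312
P(M+4) = 6 × 0.47626^2 × 0.52374^2 = 0.373311
P(M+6) = 4 × 0.47626^1 × 0.52374^3 = 0.273685
P(M+8) = 0.52374^4 = 0.075242
The M+4 peak is largest (0.373311); scaling to 100 gives 13.78 : 60.62 : 100.00 : 73.31 : 20.16.

13.78 : 60.62 : 100.00 : 73.31 : 20.16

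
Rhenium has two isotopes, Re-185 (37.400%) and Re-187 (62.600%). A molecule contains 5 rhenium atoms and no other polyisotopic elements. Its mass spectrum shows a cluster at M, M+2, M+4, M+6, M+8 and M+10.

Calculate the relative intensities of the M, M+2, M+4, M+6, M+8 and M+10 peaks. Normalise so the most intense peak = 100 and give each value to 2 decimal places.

Each Re atom is independently Re-185 (p = 0.37400) or Re-187 (q = 0.62600); the cluster is the binomial expansion (p + q)^5.
P(M) = 0.37400^5 = 0.007317
P(M+2) = 5 × 0.37400^4 × 0.62600^1 = 0.061239
P(M+4) = 10 × 0.37400^3 × 0.62600^2 = 0.205005
P(M+6) = 10 × 0.37400^2 × 0.62600^3 = 0.343136
P(M+8) = 5 × 0.37400^1 × 0.62600^4 = 0.287170
P(M+10) = 0.62600^5 = 0.096133
The M+6 peak is largest (0.343136); scaling to 100 gives 2.13 : 17.85 : 59.74 : 100.00 : 83.69 : 28.02.

2.13 : 17.85 : 59.74 : 100.00 : 83.69 : 28.02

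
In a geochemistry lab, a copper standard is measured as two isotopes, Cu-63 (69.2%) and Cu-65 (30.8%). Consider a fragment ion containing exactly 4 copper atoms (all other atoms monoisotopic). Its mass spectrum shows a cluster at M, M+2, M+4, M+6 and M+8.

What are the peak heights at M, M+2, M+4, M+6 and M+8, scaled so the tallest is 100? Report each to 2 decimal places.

The 4 Cu atoms are independent, so intensities follow the terms of (0.692 + 0.308)^4.
P(M) = 0.692^4 = 0.229311
P(M+2) = 4 × 0.692^3 × 0.308^1 = 0.408253
P(M+4) = 6 × 0.692^2 × 0.308^2 = 0.272562
P(M+6) = 4 × 0.692^1 × 0.308^3 = 0.080876
P(M+8) = 0.308^4 = 0.008999
The M+2 peak is largest (0.408253); scaling to 100 gives 56.17 : 100.00 : 66.76 : 19.81 : 2.20.

56.17 : 100.00 : 66.76 : 19.81 : 2.20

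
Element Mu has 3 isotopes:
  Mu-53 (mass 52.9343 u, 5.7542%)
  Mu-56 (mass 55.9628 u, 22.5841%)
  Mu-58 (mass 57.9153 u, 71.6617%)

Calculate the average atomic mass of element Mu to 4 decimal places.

57.1877 u

Average mass = Σ (abundance × isotope mass) = 0.057542 × 52.9343 + 0.225841 × 55.9628 + 0.716617 × 57.9153
= 3.04595 + 12.63869 + 41.50309 = 57.18773 u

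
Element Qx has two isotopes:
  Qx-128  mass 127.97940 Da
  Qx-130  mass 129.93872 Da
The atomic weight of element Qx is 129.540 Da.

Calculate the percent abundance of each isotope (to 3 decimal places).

Let x be the fractional abundance of Qx-128; then Qx-130 has abundance 1 − x.
127.97940·x + 129.93872·(1 − x) = 129.540
(127.97940 − 129.93872)·x = 129.540 − 129.93872
x = -0.39872 / -1.95932 = 0.20350 → 20.350% Qx-128, 79.650% Qx-130.

Qx-128: 20.350%, Qx-130: 79.650%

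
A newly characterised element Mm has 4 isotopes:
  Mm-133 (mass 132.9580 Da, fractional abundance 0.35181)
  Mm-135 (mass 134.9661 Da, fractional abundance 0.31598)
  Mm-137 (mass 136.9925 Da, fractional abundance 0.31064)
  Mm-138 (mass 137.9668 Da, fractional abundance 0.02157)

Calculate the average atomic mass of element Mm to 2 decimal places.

134.95 Da

The abundance-weighted mean is 0.35181 × 132.9580 + 0.31598 × 134.9661 + 0.31064 × 136.9925 + 0.02157 × 137.9668
= 46.77595 + 42.64659 + 42.55535 + 2.97594 = 134.95383 Da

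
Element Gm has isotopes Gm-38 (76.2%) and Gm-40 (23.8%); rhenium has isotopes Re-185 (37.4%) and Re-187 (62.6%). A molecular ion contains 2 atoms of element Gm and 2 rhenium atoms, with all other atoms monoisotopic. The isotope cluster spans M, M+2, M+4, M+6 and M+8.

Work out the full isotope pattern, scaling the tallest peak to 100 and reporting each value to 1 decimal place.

20.0 : 79.6 : 100.0 : 41.6 : 5.5

Element Gm pattern (n=2): 0.580644 : 0.362712 : 0.056644
Rhenium pattern (n=2): 0.139876 : 0.468248 : 0.391876
Convolve the two distributions (both contribute in 2-u steps):
  M: 0.580644×0.139876 = 0.081218
  M+2: 0.580644×0.468248 + 0.362712×0.139876 = 0.322620
  M+4: 0.580644×0.391876 + 0.362712×0.468248 + 0.056644×0.139876 = 0.405303
  M+6: 0.362712×0.391876 + 0.056644×0.468248 = 0.168662
  M+8: 0.056644×0.391876 = 0.022197
Scale to base peak (0.405303) = 100: 20.0 : 79.6 : 100.0 : 41.6 : 5.5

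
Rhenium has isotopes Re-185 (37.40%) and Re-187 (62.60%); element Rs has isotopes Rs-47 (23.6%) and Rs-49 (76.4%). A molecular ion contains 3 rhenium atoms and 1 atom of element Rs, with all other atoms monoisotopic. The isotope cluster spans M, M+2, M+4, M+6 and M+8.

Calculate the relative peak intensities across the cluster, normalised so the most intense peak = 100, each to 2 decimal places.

3.13 : 25.89 : 77.31 : 100.00 : 47.59

Rhenium pattern (n=3): 0.05231362 : 0.26268713 : 0.43968487 : 0.24531438
Element Rs pattern (n=1): 0.2360 : 0.7640
Convolve the two distributions (both contribute in 2-u steps):
  M: 0.05231362×0.2360 = 0.012346
  M+2: 0.05231362×0.7640 + 0.26268713×0.2360 = 0.101962
  M+4: 0.26268713×0.7640 + 0.43968487×0.2360 = 0.304459
  M+6: 0.43968487×0.7640 + 0.24531438×0.2360 = 0.393813
  M+8: 0.24531438×0.7640 = 0.187420
Scale to base peak (0.393813) = 100: 3.13 : 25.89 : 77.31 : 100.00 : 47.59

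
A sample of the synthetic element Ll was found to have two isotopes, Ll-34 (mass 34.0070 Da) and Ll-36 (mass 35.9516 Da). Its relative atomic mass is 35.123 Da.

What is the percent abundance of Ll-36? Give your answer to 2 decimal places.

With x = fraction of Ll-34 (so Ll-36 is 1 − x):
34.0070·x + 35.9516·(1 − x) = 35.123
(34.0070 − 35.9516)·x = 35.123 − 35.9516
x = -0.8286 / -1.9446 = 0.42610 → 42.61% Ll-34, 57.39% Ll-36.

57.39%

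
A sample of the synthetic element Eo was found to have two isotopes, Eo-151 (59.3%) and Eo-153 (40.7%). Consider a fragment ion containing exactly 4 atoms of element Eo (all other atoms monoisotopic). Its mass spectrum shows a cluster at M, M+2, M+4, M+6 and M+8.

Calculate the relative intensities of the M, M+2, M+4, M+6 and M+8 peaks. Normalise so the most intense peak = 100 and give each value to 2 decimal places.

35.38 : 97.13 : 100.00 : 45.76 : 7.85

The 4 Eo atoms are independent, so intensities follow the terms of (0.593 + 0.407)^4.
P(M) = 0.593^4 = 0.123657
P(M+2) = 4 × 0.593^3 × 0.407^1 = 0.339483
P(M+4) = 6 × 0.593^2 × 0.407^2 = 0.349502
P(M+6) = 4 × 0.593^1 × 0.407^3 = 0.159918
P(M+8) = 0.407^4 = 0.027440
The M+4 peak is largest (0.349502); scaling to 100 gives 35.38 : 97.13 : 100.00 : 45.76 : 7.85.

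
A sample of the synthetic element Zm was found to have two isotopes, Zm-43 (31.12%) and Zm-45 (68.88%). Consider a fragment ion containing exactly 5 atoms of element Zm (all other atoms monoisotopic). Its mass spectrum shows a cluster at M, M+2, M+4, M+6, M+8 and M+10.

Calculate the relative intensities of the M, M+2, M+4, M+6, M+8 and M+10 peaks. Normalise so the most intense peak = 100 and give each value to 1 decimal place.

0.8 : 9.2 : 40.8 : 90.4 : 100.0 : 44.3

Expanding (0.3112 + 0.6888)^5:
P(M) = 0.3112^5 = 0.002919
P(M+2) = 5 × 0.3112^4 × 0.6888^1 = 0.032301
P(M+4) = 10 × 0.3112^3 × 0.6888^2 = 0.142990
P(M+6) = 10 × 0.3112^2 × 0.6888^3 = 0.316489
P(M+8) = 5 × 0.3112^1 × 0.6888^4 = 0.350253
P(M+10) = 0.6888^5 = 0.155048
The M+8 peak is largest (0.350253); scaling to 100 gives 0.8 : 9.2 : 40.8 : 90.4 : 100.0 : 44.3.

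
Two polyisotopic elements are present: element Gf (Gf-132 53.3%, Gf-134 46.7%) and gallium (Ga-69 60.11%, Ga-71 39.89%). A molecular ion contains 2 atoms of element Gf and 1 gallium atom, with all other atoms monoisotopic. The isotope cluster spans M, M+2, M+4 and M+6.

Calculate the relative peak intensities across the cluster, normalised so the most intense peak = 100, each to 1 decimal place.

41.4 : 100.0 : 79.9 : 21.1

Element Gf pattern (n=2): 0.284089 : 0.497822 : 0.218089
Gallium pattern (n=1): 0.6011 : 0.3989
Convolve the two distributions (both contribute in 2-u steps):
  M: 0.284089×0.6011 = 0.170766
  M+2: 0.284089×0.3989 + 0.497822×0.6011 = 0.412564
  M+4: 0.497822×0.3989 + 0.218089×0.6011 = 0.329674
  M+6: 0.218089×0.3989 = 0.086996
Scale to base peak (0.412564) = 100: 41.4 : 100.0 : 79.9 : 21.1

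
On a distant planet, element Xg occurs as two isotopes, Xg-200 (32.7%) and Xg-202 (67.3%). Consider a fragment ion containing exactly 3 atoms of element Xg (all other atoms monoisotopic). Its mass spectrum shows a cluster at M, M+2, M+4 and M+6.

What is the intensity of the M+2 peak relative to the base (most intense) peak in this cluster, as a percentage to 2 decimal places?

(0.327 + 0.673)^3 gives M 0.0350, M+2 0.2159, M+4 0.4443, M+6 0.3048; the largest is M+4.
P(M+4) = C(3,2) × 0.327^1 × 0.673^2 = 3 × 0.3270 × 0.452929 = 0.444323 (base)
P(M+2) = C(3,1) × 0.327^2 × 0.673^1 = 3 × 0.106929 × 0.6730 = 0.215890
Relative intensity = 0.215890 / 0.444323 × 100 = 48.59

48.59%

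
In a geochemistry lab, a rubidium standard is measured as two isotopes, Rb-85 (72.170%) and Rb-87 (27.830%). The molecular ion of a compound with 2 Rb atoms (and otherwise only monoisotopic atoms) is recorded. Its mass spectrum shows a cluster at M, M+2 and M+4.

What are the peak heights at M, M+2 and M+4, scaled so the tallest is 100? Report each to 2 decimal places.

Each Rb atom is independently Rb-85 (p = 0.72170) or Rb-87 (q = 0.27830); the cluster is the binomial expansion (p + q)^2.
P(M) = 0.72170^2 = 0.520851
P(M+2) = 2 × 0.72170^1 × 0.27830^1 = 0.401698
P(M+4) = 0.27830^2 = 0.077451
The M peak is largest (0.520851); scaling to 100 gives 100.00 : 77.12 : 14.87.

100.00 : 77.12 : 14.87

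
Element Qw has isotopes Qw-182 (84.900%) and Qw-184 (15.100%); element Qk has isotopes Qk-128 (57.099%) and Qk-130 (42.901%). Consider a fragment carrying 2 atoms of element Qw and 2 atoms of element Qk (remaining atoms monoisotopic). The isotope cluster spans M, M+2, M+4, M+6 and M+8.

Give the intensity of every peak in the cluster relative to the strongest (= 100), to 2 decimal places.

53.81 : 100.00 : 60.84 : 13.36 : 0.96

Element Qw pattern (n=2): 0.720801 : 0.256398 : 0.022801
Element Qk pattern (n=2): 0.32602958 : 0.48992084 : 0.18404958
Convolve the two distributions (both contribute in 2-u steps):
  M: 0.720801×0.32602958 = 0.235002
  M+2: 0.720801×0.48992084 + 0.256398×0.32602958 = 0.436729
  M+4: 0.720801×0.18404958 + 0.256398×0.48992084 + 0.022801×0.32602958 = 0.265712
  M+6: 0.256398×0.18404958 + 0.022801×0.48992084 = 0.058361
  M+8: 0.022801×0.18404958 = 0.004197
Scale to base peak (0.436729) = 100: 53.81 : 100.00 : 60.84 : 13.36 : 0.96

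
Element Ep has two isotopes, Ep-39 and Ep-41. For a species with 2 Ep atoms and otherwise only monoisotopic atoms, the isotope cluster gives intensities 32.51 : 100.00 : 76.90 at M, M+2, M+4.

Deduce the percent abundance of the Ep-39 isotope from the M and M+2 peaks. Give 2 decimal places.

39.40%

Let p = fractional abundance of Ep-39. I(M+2)/I(M) = [C(2,1)·p^1·(1−p)] / p^2 = 2·(1−p)/p = 100.00/32.51 = 3.0760
(1−p)/p = 3.0760/2 = 1.5380  ⇒  p = 1/(1 + 1.5380) = 0.3940
Ep-39: 39.40%, Ep-41: 60.60%.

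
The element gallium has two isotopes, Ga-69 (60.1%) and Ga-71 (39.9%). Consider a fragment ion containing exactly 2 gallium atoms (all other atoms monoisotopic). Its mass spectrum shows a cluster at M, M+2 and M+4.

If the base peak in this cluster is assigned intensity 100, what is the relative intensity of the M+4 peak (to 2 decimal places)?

33.19

(0.601 + 0.399)^2 gives M 0.3612, M+2 0.4796, M+4 0.1592; the largest is M+2.
P(M+2) = C(2,1) × 0.601^1 × 0.399^1 = 2 × 0.6010 × 0.3990 = 0.479598 (base)
P(M+4) = C(2,2) × 0.601^0 × 0.399^2 = 1 × 1.0000 × 0.159201 = 0.159201
Relative intensity = 0.159201 / 0.479598 × 100 = 33.19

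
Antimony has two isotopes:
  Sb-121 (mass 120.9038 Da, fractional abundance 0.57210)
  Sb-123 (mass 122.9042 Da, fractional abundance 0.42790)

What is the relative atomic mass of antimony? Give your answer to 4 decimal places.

Ar = Σ fᵢ·mᵢ = 0.57210 × 120.9038 + 0.42790 × 122.9042
= 69.16906 + 52.59071 = 121.75977 Da

121.7598 Da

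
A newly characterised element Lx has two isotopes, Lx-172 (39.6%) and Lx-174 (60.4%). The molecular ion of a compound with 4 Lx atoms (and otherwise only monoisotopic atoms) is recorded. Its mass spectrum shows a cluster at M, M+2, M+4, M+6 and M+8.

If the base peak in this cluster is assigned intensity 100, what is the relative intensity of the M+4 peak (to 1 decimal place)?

98.3

Binomial terms of (0.396 + 0.604)^4: M 0.0246, M+2 0.1500, M+4 0.3433, M+6 0.3490, M+8 0.1331 → M+6 is the base peak.
P(M+6) = C(4,3) × 0.396^1 × 0.604^3 = 4 × 0.3960 × 0.22034886 = 0.349033 (base)
P(M+4) = C(4,2) × 0.396^2 × 0.604^2 = 6 × 0.156816 × 0.364816 = 0.343254
Relative intensity = 0.343254 / 0.349033 × 100 = 98.3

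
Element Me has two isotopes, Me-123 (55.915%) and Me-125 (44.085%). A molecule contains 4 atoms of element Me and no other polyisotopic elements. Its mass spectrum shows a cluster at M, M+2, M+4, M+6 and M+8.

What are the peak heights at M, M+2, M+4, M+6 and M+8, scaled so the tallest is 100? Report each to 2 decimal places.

The 4 Me atoms are independent, so intensities follow the terms of (0.55915 + 0.44085)^4.
P(M) = 0.55915^4 = 0.097749
P(M+2) = 4 × 0.55915^3 × 0.44085^1 = 0.308273
P(M+4) = 6 × 0.55915^2 × 0.44085^2 = 0.364577
P(M+6) = 4 × 0.55915^1 × 0.44085^3 = 0.191629
P(M+8) = 0.44085^4 = 0.037771
The M+4 peak is largest (0.364577); scaling to 100 gives 26.81 : 84.56 : 100.00 : 52.56 : 10.36.

26.81 : 84.56 : 100.00 : 52.56 : 10.36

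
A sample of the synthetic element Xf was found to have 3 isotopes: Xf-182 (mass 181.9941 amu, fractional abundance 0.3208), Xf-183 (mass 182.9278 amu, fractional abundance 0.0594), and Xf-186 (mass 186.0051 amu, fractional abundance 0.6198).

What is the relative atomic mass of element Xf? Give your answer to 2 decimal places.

184.54 amu

Weight each isotope mass by its fractional abundance: 0.3208 × 181.9941 + 0.0594 × 182.9278 + 0.6198 × 186.0051
= 58.38371 + 10.86591 + 115.28596 = 184.53558 amu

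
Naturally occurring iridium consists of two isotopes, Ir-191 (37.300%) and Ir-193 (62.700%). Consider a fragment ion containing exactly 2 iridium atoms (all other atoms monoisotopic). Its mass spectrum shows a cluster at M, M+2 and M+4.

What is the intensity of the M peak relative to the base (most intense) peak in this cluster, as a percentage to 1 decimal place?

Term probabilities: M 0.1391, M+2 0.4677, M+4 0.3931. Base peak = M+2.
P(M+2) = C(2,1) × 0.37300^1 × 0.62700^1 = 2 × 0.3730 × 0.6270 = 0.467742 (base)
P(M) = C(2,0) × 0.37300^2 × 0.62700^0 = 1 × 0.139129 × 1.0000 = 0.139129
Relative intensity = 0.139129 / 0.467742 × 100 = 29.7

29.7%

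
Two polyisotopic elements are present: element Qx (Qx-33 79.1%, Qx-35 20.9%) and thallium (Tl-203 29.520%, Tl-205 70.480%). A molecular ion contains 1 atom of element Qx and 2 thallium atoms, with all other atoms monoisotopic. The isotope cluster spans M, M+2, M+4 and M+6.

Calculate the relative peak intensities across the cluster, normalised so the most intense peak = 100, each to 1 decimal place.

Element Qx pattern (n=1): 0.7910 : 0.2090
Thallium pattern (n=2): 0.08714304 : 0.41611392 : 0.49674304
Convolve the two distributions (both contribute in 2-u steps):
  M: 0.7910×0.08714304 = 0.068930
  M+2: 0.7910×0.41611392 + 0.2090×0.08714304 = 0.347359
  M+4: 0.7910×0.49674304 + 0.2090×0.41611392 = 0.479892
  M+6: 0.2090×0.49674304 = 0.103819
Scale to base peak (0.479892) = 100: 14.4 : 72.4 : 100.0 : 21.6

14.4 : 72.4 : 100.0 : 21.6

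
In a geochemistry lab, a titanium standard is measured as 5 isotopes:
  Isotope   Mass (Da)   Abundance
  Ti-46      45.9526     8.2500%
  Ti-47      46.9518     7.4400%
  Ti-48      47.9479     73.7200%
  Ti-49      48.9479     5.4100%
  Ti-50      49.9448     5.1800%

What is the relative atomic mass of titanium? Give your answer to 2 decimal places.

Average mass = Σ (abundance × isotope mass) = 0.082500 × 45.9526 + 0.074400 × 46.9518 + 0.737200 × 47.9479 + 0.054100 × 48.9479 + 0.051800 × 49.9448
= 3.79109 + 3.49321 + 35.34719 + 2.64808 + 2.58714 = 47.86671 Da

47.87 Da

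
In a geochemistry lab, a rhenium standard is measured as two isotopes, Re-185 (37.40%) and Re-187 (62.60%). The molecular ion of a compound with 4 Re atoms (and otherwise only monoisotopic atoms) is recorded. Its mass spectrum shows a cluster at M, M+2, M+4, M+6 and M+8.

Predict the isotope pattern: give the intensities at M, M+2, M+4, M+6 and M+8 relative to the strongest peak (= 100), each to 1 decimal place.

Expanding (0.3740 + 0.6260)^4:
P(M) = 0.3740^4 = 0.019565
P(M+2) = 4 × 0.3740^3 × 0.6260^1 = 0.130993
P(M+4) = 6 × 0.3740^2 × 0.6260^2 = 0.328884
P(M+6) = 4 × 0.3740^1 × 0.6260^3 = 0.366990
P(M+8) = 0.6260^4 = 0.153567
The M+6 peak is largest (0.366990); scaling to 100 gives 5.3 : 35.7 : 89.6 : 100.0 : 41.8.

5.3 : 35.7 : 89.6 : 100.0 : 41.8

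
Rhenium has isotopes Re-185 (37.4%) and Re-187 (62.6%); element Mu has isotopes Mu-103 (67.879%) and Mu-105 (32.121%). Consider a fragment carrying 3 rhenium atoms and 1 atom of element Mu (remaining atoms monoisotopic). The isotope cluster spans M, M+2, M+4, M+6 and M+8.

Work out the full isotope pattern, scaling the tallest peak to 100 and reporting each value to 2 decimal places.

9.28 : 50.97 : 100.00 : 80.39 : 20.58

Rhenium pattern (n=3): 0.05231362 : 0.26268713 : 0.43968487 : 0.24531438
Element Mu pattern (n=1): 0.67879 : 0.32121
Convolve the two distributions (both contribute in 2-u steps):
  M: 0.05231362×0.67879 = 0.035510
  M+2: 0.05231362×0.32121 + 0.26268713×0.67879 = 0.195113
  M+4: 0.26268713×0.32121 + 0.43968487×0.67879 = 0.382831
  M+6: 0.43968487×0.32121 + 0.24531438×0.67879 = 0.307748
  M+8: 0.24531438×0.32121 = 0.078797
Scale to base peak (0.382831) = 100: 9.28 : 50.97 : 100.00 : 80.39 : 20.58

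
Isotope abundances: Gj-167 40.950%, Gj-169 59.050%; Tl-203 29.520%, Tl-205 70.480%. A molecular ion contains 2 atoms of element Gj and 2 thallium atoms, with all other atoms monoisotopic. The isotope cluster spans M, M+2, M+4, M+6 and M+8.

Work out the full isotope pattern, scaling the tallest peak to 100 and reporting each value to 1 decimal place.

3.8 : 29.0 : 81.7 : 100.0 : 45.0

Element Gj pattern (n=2): 0.16769025 : 0.4836195 : 0.34869025
Thallium pattern (n=2): 0.08714304 : 0.41611392 : 0.49674304
Convolve the two distributions (both contribute in 2-u steps):
  M: 0.16769025×0.08714304 = 0.014613
  M+2: 0.16769025×0.41611392 + 0.4836195×0.08714304 = 0.111922
  M+4: 0.16769025×0.49674304 + 0.4836195×0.41611392 + 0.34869025×0.08714304 = 0.314926
  M+6: 0.4836195×0.49674304 + 0.34869025×0.41611392 = 0.385329
  M+8: 0.34869025×0.49674304 = 0.173209
Scale to base peak (0.385329) = 100: 3.8 : 29.0 : 81.7 : 100.0 : 45.0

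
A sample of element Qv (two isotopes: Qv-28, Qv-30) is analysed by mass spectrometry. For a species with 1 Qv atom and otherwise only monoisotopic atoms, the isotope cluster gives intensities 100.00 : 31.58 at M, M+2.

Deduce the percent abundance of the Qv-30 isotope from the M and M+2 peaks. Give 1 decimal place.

24.0%

Let p = fractional abundance of Qv-28. I(M+2)/I(M) = [C(1,1)·p^0·(1−p)] / p^1 = 1·(1−p)/p = 31.58/100.00 = 0.3158
(1−p)/p = 0.3158/1 = 0.3158  ⇒  p = 1/(1 + 0.3158) = 0.7600
Qv-28: 76.0%, Qv-30: 24.0%.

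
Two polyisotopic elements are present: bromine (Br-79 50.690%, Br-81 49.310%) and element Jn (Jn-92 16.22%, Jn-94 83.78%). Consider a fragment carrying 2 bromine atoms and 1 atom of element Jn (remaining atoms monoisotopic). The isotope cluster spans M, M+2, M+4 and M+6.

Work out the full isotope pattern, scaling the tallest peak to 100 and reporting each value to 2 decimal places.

9.09 : 64.67 : 100.00 : 44.45

Bromine pattern (n=2): 0.25694761 : 0.49990478 : 0.24314761
Element Jn pattern (n=1): 0.1622 : 0.8378
Convolve the two distributions (both contribute in 2-u steps):
  M: 0.25694761×0.1622 = 0.041677
  M+2: 0.25694761×0.8378 + 0.49990478×0.1622 = 0.296355
  M+4: 0.49990478×0.8378 + 0.24314761×0.1622 = 0.458259
  M+6: 0.24314761×0.8378 = 0.203709
Scale to base peak (0.458259) = 100: 9.09 : 64.67 : 100.00 : 44.45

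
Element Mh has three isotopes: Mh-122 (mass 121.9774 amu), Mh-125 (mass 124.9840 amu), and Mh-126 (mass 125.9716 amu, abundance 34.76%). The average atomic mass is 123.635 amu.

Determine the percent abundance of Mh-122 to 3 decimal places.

56.286%

The remaining 65.24% is split between Mh-122 (fraction x) and Mh-125 (fraction 0.6524 − x).
Substituting: 121.9774x + 124.9840(0.6524 − x) = 79.84727184
(121.9774 − 124.9840)x = -1.69228976  ⇒  x = 0.56286, y = 0.08954
Mh-122: 56.286%, Mh-125: 8.954%.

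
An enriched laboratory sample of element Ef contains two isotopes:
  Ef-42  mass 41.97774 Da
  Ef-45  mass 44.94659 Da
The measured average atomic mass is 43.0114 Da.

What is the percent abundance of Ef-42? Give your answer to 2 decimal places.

65.18%

Let x be the fractional abundance of Ef-42; then Ef-45 has abundance 1 − x.
41.97774·x + 44.94659·(1 − x) = 43.0114
(41.97774 − 44.94659)·x = 43.0114 − 44.94659
x = -1.93519 / -2.96885 = 0.65183 → 65.18% Ef-42, 34.82% Ef-45.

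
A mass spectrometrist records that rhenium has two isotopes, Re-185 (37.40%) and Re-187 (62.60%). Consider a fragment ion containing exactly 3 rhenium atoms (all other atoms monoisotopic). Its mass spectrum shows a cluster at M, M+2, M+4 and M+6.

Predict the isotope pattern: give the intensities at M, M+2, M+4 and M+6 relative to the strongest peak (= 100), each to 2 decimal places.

11.90 : 59.74 : 100.00 : 55.79

The 3 Re atoms are independent, so intensities follow the terms of (0.3740 + 0.6260)^3.
P(M) = 0.3740^3 = 0.052314
P(M+2) = 3 × 0.3740^2 × 0.6260^1 = 0.262687
P(M+4) = 3 × 0.3740^1 × 0.6260^2 = 0.439685
P(M+6) = 0.6260^3 = 0.245314
The M+4 peak is largest (0.439685); scaling to 100 gives 11.90 : 59.74 : 100.00 : 55.79.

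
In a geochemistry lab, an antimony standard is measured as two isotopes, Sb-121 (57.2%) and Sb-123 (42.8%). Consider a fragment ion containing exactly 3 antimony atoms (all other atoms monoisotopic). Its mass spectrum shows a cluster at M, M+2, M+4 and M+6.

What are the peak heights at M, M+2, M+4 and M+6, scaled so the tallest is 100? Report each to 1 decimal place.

Each Sb atom is independently Sb-121 (p = 0.572) or Sb-123 (q = 0.428); the cluster is the binomial expansion (p + q)^3.
P(M) = 0.572^3 = 0.187149
P(M+2) = 3 × 0.572^2 × 0.428^1 = 0.420104
P(M+4) = 3 × 0.572^1 × 0.428^2 = 0.314344
P(M+6) = 0.428^3 = 0.078403
The M+2 peak is largest (0.420104); scaling to 100 gives 44.5 : 100.0 : 74.8 : 18.7.

44.5 : 100.0 : 74.8 : 18.7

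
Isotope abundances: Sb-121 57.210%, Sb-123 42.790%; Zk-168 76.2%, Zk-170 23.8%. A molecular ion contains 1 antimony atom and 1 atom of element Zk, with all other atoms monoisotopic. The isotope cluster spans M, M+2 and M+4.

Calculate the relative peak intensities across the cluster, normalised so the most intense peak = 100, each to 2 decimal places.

94.31 : 100.00 : 22.03

Antimony pattern (n=1): 0.5721 : 0.4279
Element Zk pattern (n=1): 0.7620 : 0.2380
Convolve the two distributions (both contribute in 2-u steps):
  M: 0.5721×0.7620 = 0.435940
  M+2: 0.5721×0.2380 + 0.4279×0.7620 = 0.462220
  M+4: 0.4279×0.2380 = 0.101840
Scale to base peak (0.462220) = 100: 94.31 : 100.00 : 22.03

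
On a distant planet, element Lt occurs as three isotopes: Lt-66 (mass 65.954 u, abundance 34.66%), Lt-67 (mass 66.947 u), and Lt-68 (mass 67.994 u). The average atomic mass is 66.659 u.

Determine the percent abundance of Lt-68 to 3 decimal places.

Let x and y be the fractions of Lt-67 and Lt-68. Then x + y = 1 − 0.3466 = 0.6534 and 66.947x + 67.994y = 66.659 − 0.3466×65.954 = 43.7993436.
Substituting: 66.947x + 67.994(0.6534 − x) = 43.7993436
(66.947 − 67.994)x = -0.627936  ⇒  x = 0.59975, y = 0.05365
Lt-67: 59.975%, Lt-68: 5.365%.

5.365%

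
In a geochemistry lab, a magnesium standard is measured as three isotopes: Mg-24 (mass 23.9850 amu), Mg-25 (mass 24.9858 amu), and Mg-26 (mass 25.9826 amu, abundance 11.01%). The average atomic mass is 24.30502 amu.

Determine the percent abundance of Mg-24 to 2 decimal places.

Let x and y be the fractions of Mg-24 and Mg-25. Then x + y = 1 − 0.1101 = 0.8899 and 23.9850x + 24.9858y = 24.30502 − 0.1101×25.9826 = 21.44433574.
Substituting: 23.9850x + 24.9858(0.8899 − x) = 21.44433574
(23.9850 − 24.9858)x = -0.79052768  ⇒  x = 0.78990, y = 0.10000
Mg-24: 78.99%, Mg-25: 10.00%.

78.99%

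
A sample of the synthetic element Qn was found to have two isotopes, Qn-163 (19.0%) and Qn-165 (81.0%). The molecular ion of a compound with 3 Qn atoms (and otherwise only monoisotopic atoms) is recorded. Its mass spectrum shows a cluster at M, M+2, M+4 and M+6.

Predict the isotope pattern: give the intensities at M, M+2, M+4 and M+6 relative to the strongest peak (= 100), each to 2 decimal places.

Expanding (0.190 + 0.810)^3:
P(M) = 0.190^3 = 0.006859
P(M+2) = 3 × 0.190^2 × 0.810^1 = 0.087723
P(M+4) = 3 × 0.190^1 × 0.810^2 = 0.373977
P(M+6) = 0.810^3 = 0.531441
The M+6 peak is largest (0.531441); scaling to 100 gives 1.29 : 16.51 : 70.37 : 100.00.

1.29 : 16.51 : 70.37 : 100.00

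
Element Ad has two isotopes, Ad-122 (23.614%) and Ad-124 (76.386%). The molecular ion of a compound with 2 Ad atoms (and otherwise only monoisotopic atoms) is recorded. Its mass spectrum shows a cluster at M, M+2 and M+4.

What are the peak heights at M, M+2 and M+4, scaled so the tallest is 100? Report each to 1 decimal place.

9.6 : 61.8 : 100.0

The 2 Ad atoms are independent, so intensities follow the terms of (0.23614 + 0.76386)^2.
P(M) = 0.23614^2 = 0.055762
P(M+2) = 2 × 0.23614^1 × 0.76386^1 = 0.360756
P(M+4) = 0.76386^2 = 0.583482
The M+4 peak is largest (0.583482); scaling to 100 gives 9.6 : 61.8 : 100.0.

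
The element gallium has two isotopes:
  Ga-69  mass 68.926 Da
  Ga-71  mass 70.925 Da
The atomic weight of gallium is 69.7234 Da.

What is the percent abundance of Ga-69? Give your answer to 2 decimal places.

Let x be the fractional abundance of Ga-69; then Ga-71 has abundance 1 − x.
68.926·x + 70.925·(1 − x) = 69.7234
(68.926 − 70.925)·x = 69.7234 − 70.925
x = -1.2016 / -1.999 = 0.60110 → 60.11% Ga-69, 39.89% Ga-71.

60.11%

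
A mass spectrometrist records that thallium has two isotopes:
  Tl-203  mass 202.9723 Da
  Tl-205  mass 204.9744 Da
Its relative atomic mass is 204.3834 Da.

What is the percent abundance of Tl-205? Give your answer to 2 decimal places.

70.48%

Writing the weighted mean with unknown fraction x of Tl-203:
202.9723·x + 204.9744·(1 − x) = 204.3834
(202.9723 − 204.9744)·x = 204.3834 − 204.9744
x = -0.5910 / -2.0021 = 0.29519 → 29.52% Tl-203, 70.48% Tl-205.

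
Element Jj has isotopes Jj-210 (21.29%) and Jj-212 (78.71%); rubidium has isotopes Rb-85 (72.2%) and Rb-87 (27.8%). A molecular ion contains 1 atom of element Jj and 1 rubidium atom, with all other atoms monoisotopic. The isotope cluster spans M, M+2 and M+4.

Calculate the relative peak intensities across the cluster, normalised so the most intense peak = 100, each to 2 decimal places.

Element Jj pattern (n=1): 0.2129 : 0.7871
Rubidium pattern (n=1): 0.7220 : 0.2780
Convolve the two distributions (both contribute in 2-u steps):
  M: 0.2129×0.7220 = 0.153714
  M+2: 0.2129×0.2780 + 0.7871×0.7220 = 0.627472
  M+4: 0.7871×0.2780 = 0.218814
Scale to base peak (0.627472) = 100: 24.50 : 100.00 : 34.87

24.50 : 100.00 : 34.87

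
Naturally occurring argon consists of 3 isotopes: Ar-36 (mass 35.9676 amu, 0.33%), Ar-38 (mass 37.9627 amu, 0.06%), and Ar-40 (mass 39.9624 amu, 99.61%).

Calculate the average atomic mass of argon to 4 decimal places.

39.9480 amu

Average mass = Σ (abundance × isotope mass) = 0.0033 × 35.9676 + 0.0006 × 37.9627 + 0.9961 × 39.9624
= 0.11869 + 0.02278 + 39.80655 = 39.94802 amu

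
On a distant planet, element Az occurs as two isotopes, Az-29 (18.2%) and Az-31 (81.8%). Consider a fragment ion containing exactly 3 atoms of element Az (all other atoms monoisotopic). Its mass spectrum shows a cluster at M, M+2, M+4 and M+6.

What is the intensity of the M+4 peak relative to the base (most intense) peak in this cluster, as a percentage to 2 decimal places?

66.75%

Binomial terms of (0.182 + 0.818)^3: M 0.0060, M+2 0.0813, M+4 0.3653, M+6 0.5473 → M+6 is the base peak.
P(M+6) = C(3,3) × 0.182^0 × 0.818^3 = 1 × 1.0000 × 0.54734343 = 0.547343 (base)
P(M+4) = C(3,2) × 0.182^1 × 0.818^2 = 3 × 0.1820 × 0.669124 = 0.365342
Relative intensity = 0.365342 / 0.547343 × 100 = 66.75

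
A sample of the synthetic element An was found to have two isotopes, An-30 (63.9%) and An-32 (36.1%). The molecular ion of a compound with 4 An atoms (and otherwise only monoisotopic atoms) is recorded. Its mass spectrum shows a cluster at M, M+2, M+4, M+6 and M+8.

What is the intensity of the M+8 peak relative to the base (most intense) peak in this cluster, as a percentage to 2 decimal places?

4.51%

Binomial terms of (0.639 + 0.361)^4: M 0.1667, M+2 0.3768, M+4 0.3193, M+6 0.1202, M+8 0.0170 → M+2 is the base peak.
P(M+2) = C(4,1) × 0.639^3 × 0.361^1 = 4 × 0.26091712 × 0.3610 = 0.376764 (base)
P(M+8) = C(4,4) × 0.639^0 × 0.361^4 = 1 × 1.0000 × 0.01698356 = 0.016984
Relative intensity = 0.016984 / 0.376764 × 100 = 4.51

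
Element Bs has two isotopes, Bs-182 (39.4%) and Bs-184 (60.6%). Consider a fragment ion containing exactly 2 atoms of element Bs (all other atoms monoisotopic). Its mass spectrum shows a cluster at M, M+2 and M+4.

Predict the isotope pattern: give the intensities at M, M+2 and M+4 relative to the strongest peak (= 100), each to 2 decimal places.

Each Bs atom is independently Bs-182 (p = 0.394) or Bs-184 (q = 0.606); the cluster is the binomial expansion (p + q)^2.
P(M) = 0.394^2 = 0.155236
P(M+2) = 2 × 0.394^1 × 0.606^1 = 0.477528
P(M+4) = 0.606^2 = 0.367236
The M+2 peak is largest (0.477528); scaling to 100 gives 32.51 : 100.00 : 76.90.

32.51 : 100.00 : 76.90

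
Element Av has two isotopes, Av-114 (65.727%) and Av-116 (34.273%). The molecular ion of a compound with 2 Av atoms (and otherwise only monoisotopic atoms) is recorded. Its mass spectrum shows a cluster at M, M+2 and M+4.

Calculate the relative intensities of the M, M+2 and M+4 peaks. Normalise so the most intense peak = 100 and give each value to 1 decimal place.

The 2 Av atoms are independent, so intensities follow the terms of (0.65727 + 0.34273)^2.
P(M) = 0.65727^2 = 0.432004
P(M+2) = 2 × 0.65727^1 × 0.34273^1 = 0.450532
P(M+4) = 0.34273^2 = 0.117464
The M+2 peak is largest (0.450532); scaling to 100 gives 95.9 : 100.0 : 26.1.

95.9 : 100.0 : 26.1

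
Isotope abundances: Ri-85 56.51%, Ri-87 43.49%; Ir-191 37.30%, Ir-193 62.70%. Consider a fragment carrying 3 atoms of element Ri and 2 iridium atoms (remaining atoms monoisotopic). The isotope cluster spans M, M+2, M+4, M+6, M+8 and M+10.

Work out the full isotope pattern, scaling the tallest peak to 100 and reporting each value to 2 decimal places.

Element Ri pattern (n=3): 0.18045791 : 0.4166403 : 0.32064567 : 0.08225612
Iridium pattern (n=2): 0.139129 : 0.467742 : 0.393129
Convolve the two distributions (both contribute in 2-u steps):
  M: 0.18045791×0.139129 = 0.025107
  M+2: 0.18045791×0.467742 + 0.4166403×0.139129 = 0.142374
  M+4: 0.18045791×0.393129 + 0.4166403×0.467742 + 0.32064567×0.139129 = 0.310435
  M+6: 0.4166403×0.393129 + 0.32064567×0.467742 + 0.08225612×0.139129 = 0.325217
  M+8: 0.32064567×0.393129 + 0.08225612×0.467742 = 0.164530
  M+10: 0.08225612×0.393129 = 0.032337
Scale to base peak (0.325217) = 100: 7.72 : 43.78 : 95.45 : 100.00 : 50.59 : 9.94

7.72 : 43.78 : 95.45 : 100.00 : 50.59 : 9.94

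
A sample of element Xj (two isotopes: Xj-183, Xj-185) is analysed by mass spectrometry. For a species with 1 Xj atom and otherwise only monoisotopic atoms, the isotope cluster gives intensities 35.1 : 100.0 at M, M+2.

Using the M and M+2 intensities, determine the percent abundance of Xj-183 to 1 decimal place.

26.0%

Let p = fractional abundance of Xj-183. I(M+2)/I(M) = [C(1,1)·p^0·(1−p)] / p^1 = 1·(1−p)/p = 100.0/35.1 = 2.8490
(1−p)/p = 2.8490/1 = 2.8490  ⇒  p = 1/(1 + 2.8490) = 0.2598
Xj-183: 26.0%, Xj-185: 74.0%.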